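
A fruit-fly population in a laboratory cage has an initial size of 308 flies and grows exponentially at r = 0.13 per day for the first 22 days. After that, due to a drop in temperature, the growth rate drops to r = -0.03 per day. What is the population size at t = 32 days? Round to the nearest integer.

Phase 1: N(22) = 308·e^(0.13×22) = 308·e^2.86 = 5378.15.
Phase 2 runs for 32 − 22 = 10 days at r = -0.03.
N(32) = 5378.15·e^(-0.03×10) = 5378.15·e^-0.3 = 3984.23.

3984 flies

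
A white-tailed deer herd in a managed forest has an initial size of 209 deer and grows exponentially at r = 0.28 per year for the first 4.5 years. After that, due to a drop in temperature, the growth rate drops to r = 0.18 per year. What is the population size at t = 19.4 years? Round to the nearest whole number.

Phase 1: N(4.5) = 209·e^(0.28×4.5) = 209·e^1.26 = 736.813.
Phase 2 runs for 19.4 − 4.5 = 14.9 years at r = 0.18.
N(19.4) = 736.813·e^(0.18×14.9) = 736.813·e^2.682 = 10768.

10768 deer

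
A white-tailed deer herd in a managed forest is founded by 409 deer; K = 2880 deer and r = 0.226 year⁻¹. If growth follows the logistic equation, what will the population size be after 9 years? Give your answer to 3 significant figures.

1610 deer

A = (K − N₀)/N₀ = (2880 − 409)/409 = 6.0416.
N(t) = K/(1 + A·e^(−rt)) = 2880/(1 + 6.0416×e^(−0.226×9)).
e^(−2.034) = 0.13081; denominator = 1 + 6.0416×0.13081 = 1.7903.
N = 2880/1.7903 = 1608.66.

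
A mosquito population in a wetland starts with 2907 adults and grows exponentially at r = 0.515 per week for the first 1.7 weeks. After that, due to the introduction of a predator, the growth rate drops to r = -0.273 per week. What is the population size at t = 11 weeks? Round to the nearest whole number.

551 adults

Phase 1: N(1.7) = 2907·e^(0.515×1.7) = 2907·e^0.8755 = 6977.02.
Phase 2 runs for 11 − 1.7 = 9.3 weeks at r = -0.273.
N(11) = 6977.02·e^(-0.273×9.3) = 6977.02·e^-2.539 = 550.858.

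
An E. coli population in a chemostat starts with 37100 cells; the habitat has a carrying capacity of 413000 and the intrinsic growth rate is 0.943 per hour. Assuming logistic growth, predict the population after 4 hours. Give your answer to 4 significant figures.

A = (K − N₀)/N₀ = (413000 − 37100)/37100 = 10.132.
N(t) = K/(1 + A·e^(−rt)) = 413000/(1 + 10.132×e^(−0.943×4)).
e^(−3.772) = 0.023006; denominator = 1 + 10.132×0.023006 = 1.2331.
N = 413000/1.2331 = 334929.

334900 cells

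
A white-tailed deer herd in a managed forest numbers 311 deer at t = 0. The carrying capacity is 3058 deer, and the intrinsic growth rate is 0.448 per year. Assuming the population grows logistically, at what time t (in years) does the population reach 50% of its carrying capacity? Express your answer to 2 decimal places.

4.86 years

A = (K − N₀)/N₀ = (3058 − 311)/311 = 8.8328.
Solve 3058/(1 + 8.8328·e^(−0.448t)) = 1529: 1 + 8.8328·e^(−0.448t) = 2, so e^(−0.448t) = 0.113214.
−0.448·t = ln(0.113214) = -2.1785, so t = 2.1785/0.448 = 4.8627.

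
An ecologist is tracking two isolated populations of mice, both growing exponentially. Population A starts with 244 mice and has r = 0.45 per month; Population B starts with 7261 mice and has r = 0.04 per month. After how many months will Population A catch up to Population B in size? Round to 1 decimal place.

Set 244·e^(0.45t) = 7261·e^(0.04t).
e^((0.45 − 0.04)t) = 7261/244 → e^(0.41·t) = 29.758.
0.41·t = ln(29.758) = 3.3931, so t = 3.3931/0.41 = 8.2759.

8.3 months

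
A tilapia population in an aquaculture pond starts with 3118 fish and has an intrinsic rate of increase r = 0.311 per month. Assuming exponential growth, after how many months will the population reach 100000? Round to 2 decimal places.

11.15 months

Set N₀·e^(rt) = 100000: e^(0.311·t) = 100000/3118 = 32.072.
0.311·t = ln(32.072) = 3.468, so t = 3.468/0.311 = 11.151.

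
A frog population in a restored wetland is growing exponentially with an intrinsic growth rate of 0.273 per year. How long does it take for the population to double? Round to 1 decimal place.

2.5 years

Doubling time t_d = ln(2)/r = 0.6931/0.273 = 2.539.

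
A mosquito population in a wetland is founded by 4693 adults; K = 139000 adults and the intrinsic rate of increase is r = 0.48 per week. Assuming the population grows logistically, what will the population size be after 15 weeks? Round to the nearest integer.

A = (K − N₀)/N₀ = (139000 − 4693)/4693 = 28.619.
N(t) = K/(1 + A·e^(−rt)) = 139000/(1 + 28.619×e^(−0.48×15)).
e^(−7.2) = 0.00074659; denominator = 1 + 28.619×0.00074659 = 1.0214.
N = 139000/1.0214 = 136092.

136092 adults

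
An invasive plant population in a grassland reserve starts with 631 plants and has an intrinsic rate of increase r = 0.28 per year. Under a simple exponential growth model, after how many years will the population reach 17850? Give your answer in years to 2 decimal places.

Set N₀·e^(rt) = 17850: e^(0.28·t) = 17850/631 = 28.288.
0.28·t = ln(28.288) = 3.3425, so t = 3.3425/0.28 = 11.937.

11.94 years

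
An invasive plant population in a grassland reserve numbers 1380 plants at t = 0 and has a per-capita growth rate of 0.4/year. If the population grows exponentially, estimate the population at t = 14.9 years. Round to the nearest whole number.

534902 plants

N(t) = N₀·e^(rt) = 1380 × e^(0.4×14.9) = 1380 × e^5.96.
e^5.96 ≈ 387.61, so N ≈ 1380 × 387.61 = 534902.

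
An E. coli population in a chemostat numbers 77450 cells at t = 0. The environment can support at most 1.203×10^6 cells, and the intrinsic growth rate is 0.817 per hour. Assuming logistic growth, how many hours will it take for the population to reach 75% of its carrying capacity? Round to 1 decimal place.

A = (K − N₀)/N₀ = (1.203×10^6 − 77450)/77450 = 14.533.
Solve 1.203×10^6/(1 + 14.533·e^(−0.817t)) = 902250: 1 + 14.533·e^(−0.817t) = 1.3333, so e^(−0.817t) = 0.0229369.
−0.817·t = ln(0.0229369) = -3.775, so t = 3.775/0.817 = 4.6206.

4.6 hours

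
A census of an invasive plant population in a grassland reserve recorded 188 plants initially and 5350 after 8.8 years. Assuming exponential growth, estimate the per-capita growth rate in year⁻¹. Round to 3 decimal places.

From N(t) = N₀·e^(rt): e^(r·8.8) = 5350/188 = 28.457.
r·8.8 = ln(28.457) = 3.3484, so r = 3.3484/8.8 = 0.3805.

0.381 per year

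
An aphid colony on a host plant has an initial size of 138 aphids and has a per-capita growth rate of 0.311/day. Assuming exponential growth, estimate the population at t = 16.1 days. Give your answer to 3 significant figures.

N(t) = N₀·e^(rt) = 138 × e^(0.311×16.1) = 138 × e^5.007.
e^5.007 ≈ 149.47, so N ≈ 138 × 149.47 = 20626.9.

20600 aphids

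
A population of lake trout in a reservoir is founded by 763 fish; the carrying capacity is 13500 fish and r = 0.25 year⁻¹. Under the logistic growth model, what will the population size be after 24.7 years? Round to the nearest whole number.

A = (K − N₀)/N₀ = (13500 − 763)/763 = 16.693.
N(t) = K/(1 + A·e^(−rt)) = 13500/(1 + 16.693×e^(−0.25×24.7)).
e^(−6.175) = 0.0020808; denominator = 1 + 16.693×0.0020808 = 1.0347.
N = 13500/1.0347 = 13046.8.

13047 fish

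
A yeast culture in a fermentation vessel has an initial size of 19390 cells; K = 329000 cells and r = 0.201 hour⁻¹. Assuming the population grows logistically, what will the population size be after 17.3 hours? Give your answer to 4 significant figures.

A = (K − N₀)/N₀ = (329000 − 19390)/19390 = 15.968.
N(t) = K/(1 + A·e^(−rt)) = 329000/(1 + 15.968×e^(−0.201×17.3)).
e^(−3.477) = 0.030891; denominator = 1 + 15.968×0.030891 = 1.4932.
N = 329000/1.4932 = 220325.

220300 cells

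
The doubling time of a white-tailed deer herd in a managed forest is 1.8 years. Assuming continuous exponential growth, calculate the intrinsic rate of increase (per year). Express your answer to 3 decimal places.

r = ln(2)/t_d = 0.6931/1.8 = 0.38508.

0.385 per year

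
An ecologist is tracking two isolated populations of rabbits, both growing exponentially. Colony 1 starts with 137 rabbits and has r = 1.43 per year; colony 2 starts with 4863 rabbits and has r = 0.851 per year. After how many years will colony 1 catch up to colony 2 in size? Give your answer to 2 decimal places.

Set 137·e^(1.43t) = 4863·e^(0.851t).
e^((1.43 − 0.851)t) = 4863/137 → e^(0.579·t) = 35.496.
0.579·t = ln(35.496) = 3.5694, so t = 3.5694/0.579 = 6.1648.

6.16 years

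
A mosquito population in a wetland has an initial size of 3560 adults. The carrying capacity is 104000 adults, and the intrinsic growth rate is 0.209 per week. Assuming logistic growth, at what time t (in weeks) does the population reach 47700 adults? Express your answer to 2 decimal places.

A = (K − N₀)/N₀ = (104000 − 3560)/3560 = 28.213.
Solve 104000/(1 + 28.213·e^(−0.209t)) = 47700: 1 + 28.213·e^(−0.209t) = 2.1803, so e^(−0.209t) = 0.0418344.
−0.209·t = ln(0.0418344) = -3.174, so t = 3.174/0.209 = 15.187.

15.19 weeks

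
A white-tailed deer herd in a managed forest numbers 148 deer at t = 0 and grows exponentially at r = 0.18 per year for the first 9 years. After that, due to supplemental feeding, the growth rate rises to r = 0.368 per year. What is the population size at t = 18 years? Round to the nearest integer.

Phase 1: N(9) = 148·e^(0.18×9) = 148·e^1.62 = 747.857.
Phase 2 runs for 18 − 9 = 9 years at r = 0.368.
N(18) = 747.857·e^(0.368×9) = 747.857·e^3.312 = 20521.2.

20521 deer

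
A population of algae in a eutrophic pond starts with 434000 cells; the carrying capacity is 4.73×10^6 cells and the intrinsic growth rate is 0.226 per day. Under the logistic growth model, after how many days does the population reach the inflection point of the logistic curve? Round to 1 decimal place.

10.1 days

Logistic growth is fastest at N = K/2 = 2.365×10^6.
A = (K − N₀)/N₀ = 9.8986. Set K/(1 + A·e^(−rt)) = K/2 → A·e^(−rt) = 1.
e^(−0.226t) = 1/9.8986 = 0.101024, so t = ln(9.8986)/0.226 = 2.2924/0.226 = 10.143.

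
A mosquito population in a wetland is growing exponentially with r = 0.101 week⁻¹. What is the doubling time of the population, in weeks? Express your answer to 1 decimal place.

6.9 weeks

Doubling time t_d = ln(2)/r = 0.6931/0.101 = 6.8628.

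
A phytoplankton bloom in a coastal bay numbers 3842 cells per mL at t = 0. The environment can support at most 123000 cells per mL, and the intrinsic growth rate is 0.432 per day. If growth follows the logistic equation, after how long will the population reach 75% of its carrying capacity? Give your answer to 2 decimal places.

10.49 days

A = (K − N₀)/N₀ = (123000 − 3842)/3842 = 31.015.
Solve 123000/(1 + 31.015·e^(−0.432t)) = 92250: 1 + 31.015·e^(−0.432t) = 1.3333, so e^(−0.432t) = 0.0107476.
−0.432·t = ln(0.0107476) = -4.5331, so t = 4.5331/0.432 = 10.493.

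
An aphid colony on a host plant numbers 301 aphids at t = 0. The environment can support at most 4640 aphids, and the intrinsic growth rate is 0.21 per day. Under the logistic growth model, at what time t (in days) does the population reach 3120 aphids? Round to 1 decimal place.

A = (K − N₀)/N₀ = (4640 − 301)/301 = 14.415.
Solve 4640/(1 + 14.415·e^(−0.21t)) = 3120: 1 + 14.415·e^(−0.21t) = 1.4872, so e^(−0.21t) = 0.033796.
−0.21·t = ln(0.033796) = -3.3874, so t = 3.3874/0.21 = 16.131.

16.1 days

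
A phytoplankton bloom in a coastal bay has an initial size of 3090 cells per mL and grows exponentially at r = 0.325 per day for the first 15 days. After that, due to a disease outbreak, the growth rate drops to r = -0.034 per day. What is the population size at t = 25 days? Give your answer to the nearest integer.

288061 cells per mL

Phase 1: N(15) = 3090·e^(0.325×15) = 3090·e^4.875 = 404710.
Phase 2 runs for 25 − 15 = 10 days at r = -0.034.
N(25) = 404710·e^(-0.034×10) = 404710·e^-0.34 = 288061.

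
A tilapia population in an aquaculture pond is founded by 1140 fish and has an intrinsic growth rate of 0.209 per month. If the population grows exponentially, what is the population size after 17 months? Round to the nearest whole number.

N(t) = N₀·e^(rt) = 1140 × e^(0.209×17) = 1140 × e^3.553.
e^3.553 ≈ 34.918, so N ≈ 1140 × 34.918 = 39806.4.

39806 fish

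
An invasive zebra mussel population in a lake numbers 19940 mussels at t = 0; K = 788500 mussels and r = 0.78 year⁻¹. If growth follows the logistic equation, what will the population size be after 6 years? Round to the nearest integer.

580784 mussels

A = (K − N₀)/N₀ = (788500 − 19940)/19940 = 38.544.
N(t) = K/(1 + A·e^(−rt)) = 788500/(1 + 38.544×e^(−0.78×6)).
e^(−4.68) = 0.009279; denominator = 1 + 38.544×0.009279 = 1.3576.
N = 788500/1.3576 = 580784.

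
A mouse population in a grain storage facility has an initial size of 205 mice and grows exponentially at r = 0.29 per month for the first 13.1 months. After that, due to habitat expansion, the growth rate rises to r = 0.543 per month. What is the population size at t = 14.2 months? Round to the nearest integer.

16636 mice

Phase 1: N(13.1) = 205·e^(0.29×13.1) = 205·e^3.799 = 9154.58.
Phase 2 runs for 14.2 − 13.1 = 1.1 months at r = 0.543.
N(14.2) = 9154.58·e^(0.543×1.1) = 9154.58·e^0.5973 = 16635.8.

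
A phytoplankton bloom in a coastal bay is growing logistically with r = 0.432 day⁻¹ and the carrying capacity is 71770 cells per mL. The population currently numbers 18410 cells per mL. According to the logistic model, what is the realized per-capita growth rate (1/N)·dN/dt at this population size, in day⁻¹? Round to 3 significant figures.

0.321 per day

(1/N)·dN/dt = r(1 − N/K) = 0.432 × (1 − 18410/71770).
= 0.432 × 0.74349 = 0.32119.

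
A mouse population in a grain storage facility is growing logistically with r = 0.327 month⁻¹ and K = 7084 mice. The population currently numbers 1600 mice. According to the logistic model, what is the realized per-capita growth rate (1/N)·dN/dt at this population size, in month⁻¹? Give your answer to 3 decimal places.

(1/N)·dN/dt = r(1 − N/K) = 0.327 × (1 − 1600/7084).
= 0.327 × 0.77414 = 0.25314.

0.253 per month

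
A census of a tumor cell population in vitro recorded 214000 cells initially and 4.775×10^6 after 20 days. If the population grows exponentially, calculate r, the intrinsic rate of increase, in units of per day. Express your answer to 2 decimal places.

From N(t) = N₀·e^(rt): e^(r·20) = 4.775×10^6/214000 = 22.313.
r·20 = ln(22.313) = 3.1052, so r = 3.1052/20 = 0.15526.

0.16 per day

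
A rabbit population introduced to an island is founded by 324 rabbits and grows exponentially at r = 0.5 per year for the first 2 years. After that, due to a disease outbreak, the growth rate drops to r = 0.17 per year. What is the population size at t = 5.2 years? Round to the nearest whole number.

1517 rabbits

Phase 1: N(2) = 324·e^(0.5×2) = 324·e^1 = 880.723.
Phase 2 runs for 5.2 − 2 = 3.2 years at r = 0.17.
N(5.2) = 880.723·e^(0.17×3.2) = 880.723·e^0.544 = 1517.38.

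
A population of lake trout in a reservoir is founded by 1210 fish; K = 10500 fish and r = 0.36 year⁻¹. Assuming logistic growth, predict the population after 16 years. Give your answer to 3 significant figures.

10300 fish

A = (K − N₀)/N₀ = (10500 − 1210)/1210 = 7.6777.
N(t) = K/(1 + A·e^(−rt)) = 10500/(1 + 7.6777×e^(−0.36×16)).
e^(−5.76) = 0.0031511; denominator = 1 + 7.6777×0.0031511 = 1.0242.
N = 10500/1.0242 = 10252.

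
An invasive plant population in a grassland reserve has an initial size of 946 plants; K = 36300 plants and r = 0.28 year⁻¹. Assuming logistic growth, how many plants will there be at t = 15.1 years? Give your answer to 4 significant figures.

23500 plants

A = (K − N₀)/N₀ = (36300 − 946)/946 = 37.372.
N(t) = K/(1 + A·e^(−rt)) = 36300/(1 + 37.372×e^(−0.28×15.1)).
e^(−4.228) = 0.014582; denominator = 1 + 37.372×0.014582 = 1.5449.
N = 36300/1.5449 = 23496.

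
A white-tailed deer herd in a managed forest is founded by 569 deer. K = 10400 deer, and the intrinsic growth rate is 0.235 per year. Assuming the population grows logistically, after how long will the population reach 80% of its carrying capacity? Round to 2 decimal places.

A = (K − N₀)/N₀ = (10400 − 569)/569 = 17.278.
Solve 10400/(1 + 17.278·e^(−0.235t)) = 8320: 1 + 17.278·e^(−0.235t) = 1.25, so e^(−0.235t) = 0.0144695.
−0.235·t = ln(0.0144695) = -4.2357, so t = 4.2357/0.235 = 18.024.

18.02 years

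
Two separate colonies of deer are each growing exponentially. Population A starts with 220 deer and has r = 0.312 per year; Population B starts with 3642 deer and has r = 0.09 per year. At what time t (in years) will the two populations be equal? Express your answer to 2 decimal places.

12.64 years

Set 220·e^(0.312t) = 3642·e^(0.09t).
e^((0.312 − 0.09)t) = 3642/220 → e^(0.222·t) = 16.555.
0.222·t = ln(16.555) = 2.8067, so t = 2.8067/0.222 = 12.643.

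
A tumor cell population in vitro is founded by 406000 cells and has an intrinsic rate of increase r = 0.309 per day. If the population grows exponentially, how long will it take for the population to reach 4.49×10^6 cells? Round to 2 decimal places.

Set N₀·e^(rt) = 4.49×10^6: e^(0.309·t) = 4.49×10^6/406000 = 11.059.
0.309·t = ln(11.059) = 2.4033, so t = 2.4033/0.309 = 7.7775.

7.78 days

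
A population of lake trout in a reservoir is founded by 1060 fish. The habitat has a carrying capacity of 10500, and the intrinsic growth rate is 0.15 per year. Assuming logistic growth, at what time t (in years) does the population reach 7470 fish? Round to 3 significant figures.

A = (K − N₀)/N₀ = (10500 − 1060)/1060 = 8.9057.
Solve 10500/(1 + 8.9057·e^(−0.15t)) = 7470: 1 + 8.9057·e^(−0.15t) = 1.4056, so e^(−0.15t) = 0.0455466.
−0.15·t = ln(0.0455466) = -3.089, so t = 3.089/0.15 = 20.593.

20.6 years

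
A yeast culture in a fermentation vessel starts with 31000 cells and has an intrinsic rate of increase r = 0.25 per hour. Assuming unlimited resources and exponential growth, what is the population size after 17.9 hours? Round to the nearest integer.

2721633 cells

N(t) = N₀·e^(rt) = 31000 × e^(0.25×17.9) = 31000 × e^4.475.
e^4.475 ≈ 87.795, so N ≈ 31000 × 87.795 = 2.721633×10^6.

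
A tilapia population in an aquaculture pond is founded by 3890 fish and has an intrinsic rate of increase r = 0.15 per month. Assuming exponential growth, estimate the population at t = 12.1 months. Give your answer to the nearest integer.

23889 fish

N(t) = N₀·e^(rt) = 3890 × e^(0.15×12.1) = 3890 × e^1.815.
e^1.815 ≈ 6.1411, so N ≈ 3890 × 6.1411 = 23888.8.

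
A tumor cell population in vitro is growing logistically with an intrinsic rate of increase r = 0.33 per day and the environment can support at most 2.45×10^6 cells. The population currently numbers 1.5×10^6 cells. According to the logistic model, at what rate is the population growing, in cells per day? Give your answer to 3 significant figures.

dN/dt = rN(1 − N/K) = 0.33 × 1.5×10^6 × (1 − 1.5×10^6/2.45×10^6).
1 − 1.5×10^6/2.45×10^6 = 0.38776; dN/dt = 0.33 × 1.5×10^6 × 0.38776 = 1.91939×10^5.

192000 cells per day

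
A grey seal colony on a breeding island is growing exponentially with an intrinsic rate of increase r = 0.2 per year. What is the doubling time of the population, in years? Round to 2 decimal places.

3.47 years

Doubling time t_d = ln(2)/r = 0.6931/0.2 = 3.4657.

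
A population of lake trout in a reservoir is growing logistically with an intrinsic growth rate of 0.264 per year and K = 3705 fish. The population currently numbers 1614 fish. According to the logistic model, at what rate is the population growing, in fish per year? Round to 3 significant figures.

240 fish per year

dN/dt = rN(1 − N/K) = 0.264 × 1614 × (1 − 1614/3705).
1 − 1614/3705 = 0.56437; dN/dt = 0.264 × 1614 × 0.56437 = 240.48.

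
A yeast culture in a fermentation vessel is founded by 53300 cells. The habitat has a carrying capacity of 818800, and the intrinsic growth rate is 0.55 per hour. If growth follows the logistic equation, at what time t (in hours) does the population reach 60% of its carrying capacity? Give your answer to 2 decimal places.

5.58 hours

A = (K − N₀)/N₀ = (818800 − 53300)/53300 = 14.362.
Solve 818800/(1 + 14.362·e^(−0.55t)) = 491280: 1 + 14.362·e^(−0.55t) = 1.6667, so e^(−0.55t) = 0.0464185.
−0.55·t = ln(0.0464185) = -3.0701, so t = 3.0701/0.55 = 5.5819.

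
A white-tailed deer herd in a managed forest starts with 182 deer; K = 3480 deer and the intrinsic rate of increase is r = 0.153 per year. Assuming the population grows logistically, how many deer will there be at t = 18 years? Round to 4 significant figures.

1616 deer

A = (K − N₀)/N₀ = (3480 − 182)/182 = 18.121.
N(t) = K/(1 + A·e^(−rt)) = 3480/(1 + 18.121×e^(−0.153×18)).
e^(−2.754) = 0.063673; denominator = 1 + 18.121×0.063673 = 2.1538.
N = 3480/2.1538 = 1615.75.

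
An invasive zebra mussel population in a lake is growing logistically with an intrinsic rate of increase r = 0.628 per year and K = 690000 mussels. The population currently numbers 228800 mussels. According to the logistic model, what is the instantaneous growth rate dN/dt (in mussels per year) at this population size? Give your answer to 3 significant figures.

96000 mussels per year

dN/dt = rN(1 − N/K) = 0.628 × 228800 × (1 − 228800/690000).
1 − 228800/690000 = 0.66841; dN/dt = 0.628 × 228800 × 0.66841 = 96041.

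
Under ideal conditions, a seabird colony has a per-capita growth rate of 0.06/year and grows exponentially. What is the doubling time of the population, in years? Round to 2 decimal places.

11.55 years

Doubling time t_d = ln(2)/r = 0.6931/0.06 = 11.552.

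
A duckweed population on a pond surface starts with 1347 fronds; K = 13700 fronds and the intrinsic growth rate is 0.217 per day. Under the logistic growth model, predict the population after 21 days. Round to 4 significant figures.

A = (K − N₀)/N₀ = (13700 − 1347)/1347 = 9.1707.
N(t) = K/(1 + A·e^(−rt)) = 13700/(1 + 9.1707×e^(−0.217×21)).
e^(−4.557) = 0.010493; denominator = 1 + 9.1707×0.010493 = 1.0962.
N = 13700/1.0962 = 12497.3.

12500 fronds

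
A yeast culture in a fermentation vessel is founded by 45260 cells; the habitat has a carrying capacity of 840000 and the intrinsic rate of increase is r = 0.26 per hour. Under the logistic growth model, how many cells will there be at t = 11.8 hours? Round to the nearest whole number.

A = (K − N₀)/N₀ = (840000 − 45260)/45260 = 17.559.
N(t) = K/(1 + A·e^(−rt)) = 840000/(1 + 17.559×e^(−0.26×11.8)).
e^(−3.068) = 0.046514; denominator = 1 + 17.559×0.046514 = 1.8168.
N = 840000/1.8168 = 462361.

462361 cells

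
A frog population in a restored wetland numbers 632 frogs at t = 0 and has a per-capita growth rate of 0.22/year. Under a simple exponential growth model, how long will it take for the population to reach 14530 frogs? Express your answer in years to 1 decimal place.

14.3 years

Set N₀·e^(rt) = 14530: e^(0.22·t) = 14530/632 = 22.991.
0.22·t = ln(22.991) = 3.1351, so t = 3.1351/0.22 = 14.25.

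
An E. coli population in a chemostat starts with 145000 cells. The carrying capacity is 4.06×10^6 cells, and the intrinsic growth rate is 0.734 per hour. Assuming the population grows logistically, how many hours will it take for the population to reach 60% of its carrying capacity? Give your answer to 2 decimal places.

A = (K − N₀)/N₀ = (4.06×10^6 − 145000)/145000 = 27.
Solve 4.06×10^6/(1 + 27·e^(−0.734t)) = 2.436×10^6: 1 + 27·e^(−0.734t) = 1.6667, so e^(−0.734t) = 0.0246914.
−0.734·t = ln(0.0246914) = -3.7013, so t = 3.7013/0.734 = 5.0426.

5.04 hours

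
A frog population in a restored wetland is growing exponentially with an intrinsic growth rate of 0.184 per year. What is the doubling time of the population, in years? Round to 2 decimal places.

Doubling time t_d = ln(2)/r = 0.6931/0.184 = 3.7671.

3.77 years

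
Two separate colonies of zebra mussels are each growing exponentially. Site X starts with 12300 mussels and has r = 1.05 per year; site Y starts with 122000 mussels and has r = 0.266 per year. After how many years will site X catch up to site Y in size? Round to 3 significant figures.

Set 12300·e^(1.05t) = 122000·e^(0.266t).
e^((1.05 − 0.266)t) = 122000/12300 → e^(0.784·t) = 9.9187.
0.784·t = ln(9.9187) = 2.2944, so t = 2.2944/0.784 = 2.9266.

2.93 years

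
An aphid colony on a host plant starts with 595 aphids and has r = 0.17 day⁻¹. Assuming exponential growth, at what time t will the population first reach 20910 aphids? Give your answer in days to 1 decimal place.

20.9 days

Set N₀·e^(rt) = 20910: e^(0.17·t) = 20910/595 = 35.143.
0.17·t = ln(35.143) = 3.5594, so t = 3.5594/0.17 = 20.938.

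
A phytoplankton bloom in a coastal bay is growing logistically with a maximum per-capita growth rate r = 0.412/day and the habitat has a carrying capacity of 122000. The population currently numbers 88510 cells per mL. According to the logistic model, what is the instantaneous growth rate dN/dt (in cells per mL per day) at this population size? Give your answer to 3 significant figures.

dN/dt = rN(1 − N/K) = 0.412 × 88510 × (1 − 88510/122000).
1 − 88510/122000 = 0.27451; dN/dt = 0.412 × 88510 × 0.27451 = 10010.

10000 cells per mL per day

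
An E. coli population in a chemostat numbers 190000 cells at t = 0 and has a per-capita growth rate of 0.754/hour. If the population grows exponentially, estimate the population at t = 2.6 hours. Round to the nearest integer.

N(t) = N₀·e^(rt) = 190000 × e^(0.754×2.6) = 190000 × e^1.96.
e^1.96 ≈ 7.1022, so N ≈ 190000 × 7.1022 = 1.349412×10^6.

1349412 cells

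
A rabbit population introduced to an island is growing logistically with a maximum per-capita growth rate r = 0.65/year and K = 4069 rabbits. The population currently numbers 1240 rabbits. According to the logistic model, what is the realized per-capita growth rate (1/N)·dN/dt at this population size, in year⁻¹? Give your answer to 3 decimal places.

0.452 per year

(1/N)·dN/dt = r(1 − N/K) = 0.65 × (1 − 1240/4069).
= 0.65 × 0.69526 = 0.45192.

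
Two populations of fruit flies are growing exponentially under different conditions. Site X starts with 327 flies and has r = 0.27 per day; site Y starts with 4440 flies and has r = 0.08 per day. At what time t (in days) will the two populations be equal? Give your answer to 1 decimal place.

13.7 days

Set 327·e^(0.27t) = 4440·e^(0.08t).
e^((0.27 − 0.08)t) = 4440/327 → e^(0.19·t) = 13.578.
0.19·t = ln(13.578) = 2.6084, so t = 2.6084/0.19 = 13.729.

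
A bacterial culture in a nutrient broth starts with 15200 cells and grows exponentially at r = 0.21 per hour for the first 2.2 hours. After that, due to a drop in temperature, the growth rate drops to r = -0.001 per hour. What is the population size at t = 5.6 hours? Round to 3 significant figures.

24000 cells

Phase 1: N(2.2) = 15200·e^(0.21×2.2) = 15200·e^0.462 = 24126.1.
Phase 2 runs for 5.6 − 2.2 = 3.4 hours at r = -0.001.
N(5.6) = 24126.1·e^(-0.001×3.4) = 24126.1·e^-0.0034 = 24044.2.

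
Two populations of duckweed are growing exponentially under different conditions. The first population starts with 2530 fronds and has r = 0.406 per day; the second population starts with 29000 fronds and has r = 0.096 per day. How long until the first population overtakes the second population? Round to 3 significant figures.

7.87 days

Set 2530·e^(0.406t) = 29000·e^(0.096t).
e^((0.406 − 0.096)t) = 29000/2530 → e^(0.31·t) = 11.462.
0.31·t = ln(11.462) = 2.4391, so t = 2.4391/0.31 = 7.868.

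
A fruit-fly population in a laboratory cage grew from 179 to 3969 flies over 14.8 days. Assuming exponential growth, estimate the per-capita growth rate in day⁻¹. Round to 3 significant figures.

From N(t) = N₀·e^(rt): e^(r·14.8) = 3969/179 = 22.173.
r·14.8 = ln(22.173) = 3.0989, so r = 3.0989/14.8 = 0.20938.

0.209 per day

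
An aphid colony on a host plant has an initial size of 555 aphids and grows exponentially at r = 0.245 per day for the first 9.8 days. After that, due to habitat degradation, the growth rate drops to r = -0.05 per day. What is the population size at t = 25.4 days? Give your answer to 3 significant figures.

Phase 1: N(9.8) = 555·e^(0.245×9.8) = 555·e^2.401 = 6123.98.
Phase 2 runs for 25.4 − 9.8 = 15.6 days at r = -0.05.
N(25.4) = 6123.98·e^(-0.05×15.6) = 6123.98·e^-0.78 = 2807.27.

2810 aphids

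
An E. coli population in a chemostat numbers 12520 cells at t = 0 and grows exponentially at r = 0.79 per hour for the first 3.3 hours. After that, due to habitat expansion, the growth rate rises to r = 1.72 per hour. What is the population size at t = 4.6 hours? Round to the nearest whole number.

1588154 cells

Phase 1: N(3.3) = 12520·e^(0.79×3.3) = 12520·e^2.607 = 169750.
Phase 2 runs for 4.6 − 3.3 = 1.3 hours at r = 1.72.
N(4.6) = 169750·e^(1.72×1.3) = 169750·e^2.236 = 1.588154×10^6.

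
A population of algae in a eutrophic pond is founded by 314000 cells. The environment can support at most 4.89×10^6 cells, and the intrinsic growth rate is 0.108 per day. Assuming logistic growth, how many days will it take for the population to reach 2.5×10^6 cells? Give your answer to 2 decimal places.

25.22 days

A = (K − N₀)/N₀ = (4.89×10^6 − 314000)/314000 = 14.573.
Solve 4.89×10^6/(1 + 14.573·e^(−0.108t)) = 2.5×10^6: 1 + 14.573·e^(−0.108t) = 1.956, so e^(−0.108t) = 0.0655997.
−0.108·t = ln(0.0655997) = -2.7242, so t = 2.7242/0.108 = 25.224.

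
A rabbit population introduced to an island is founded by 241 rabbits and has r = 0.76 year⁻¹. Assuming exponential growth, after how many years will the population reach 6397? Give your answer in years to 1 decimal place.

4.3 years

Set N₀·e^(rt) = 6397: e^(0.76·t) = 6397/241 = 26.544.
0.76·t = ln(26.544) = 3.2788, so t = 3.2788/0.76 = 4.3142.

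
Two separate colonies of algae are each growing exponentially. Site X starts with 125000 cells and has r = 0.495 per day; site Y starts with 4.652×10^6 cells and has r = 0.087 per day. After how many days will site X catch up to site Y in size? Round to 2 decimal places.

8.86 days

Set 125000·e^(0.495t) = 4.652×10^6·e^(0.087t).
e^((0.495 − 0.087)t) = 4.652×10^6/125000 → e^(0.408·t) = 37.216.
0.408·t = ln(37.216) = 3.6167, so t = 3.6167/0.408 = 8.8646.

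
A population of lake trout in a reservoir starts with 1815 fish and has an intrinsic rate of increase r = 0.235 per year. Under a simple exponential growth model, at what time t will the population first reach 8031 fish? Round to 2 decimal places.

Set N₀·e^(rt) = 8031: e^(0.235·t) = 8031/1815 = 4.4248.
0.235·t = ln(4.4248) = 1.4872, so t = 1.4872/0.235 = 6.3286.

6.33 years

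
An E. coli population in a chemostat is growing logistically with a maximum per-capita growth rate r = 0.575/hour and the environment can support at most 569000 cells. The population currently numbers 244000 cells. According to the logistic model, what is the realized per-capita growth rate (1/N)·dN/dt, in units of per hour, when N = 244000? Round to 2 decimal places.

0.33 per hour

(1/N)·dN/dt = r(1 − N/K) = 0.575 × (1 − 244000/569000).
= 0.575 × 0.57118 = 0.32843.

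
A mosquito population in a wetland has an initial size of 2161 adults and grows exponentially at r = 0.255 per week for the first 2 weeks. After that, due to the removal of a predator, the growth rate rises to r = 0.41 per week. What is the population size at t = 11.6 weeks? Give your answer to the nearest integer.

Phase 1: N(2) = 2161·e^(0.255×2) = 2161·e^0.51 = 3598.69.
Phase 2 runs for 11.6 − 2 = 9.6 weeks at r = 0.41.
N(11.6) = 3598.69·e^(0.41×9.6) = 3598.69·e^3.936 = 184301.

184301 adults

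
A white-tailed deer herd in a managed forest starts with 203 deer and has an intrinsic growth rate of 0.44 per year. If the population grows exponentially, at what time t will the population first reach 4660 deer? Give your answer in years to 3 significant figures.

Set N₀·e^(rt) = 4660: e^(0.44·t) = 4660/203 = 22.956.
0.44·t = ln(22.956) = 3.1336, so t = 3.1336/0.44 = 7.1217.

7.12 years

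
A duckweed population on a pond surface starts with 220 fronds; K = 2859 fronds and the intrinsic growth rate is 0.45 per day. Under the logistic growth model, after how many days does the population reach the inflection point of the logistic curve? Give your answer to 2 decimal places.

5.52 days

Logistic growth is fastest at N = K/2 = 1429.5.
A = (K − N₀)/N₀ = 11.995. Set K/(1 + A·e^(−rt)) = K/2 → A·e^(−rt) = 1.
e^(−0.45t) = 1/11.995 = 0.0833649, so t = ln(11.995)/0.45 = 2.4845/0.45 = 5.5212.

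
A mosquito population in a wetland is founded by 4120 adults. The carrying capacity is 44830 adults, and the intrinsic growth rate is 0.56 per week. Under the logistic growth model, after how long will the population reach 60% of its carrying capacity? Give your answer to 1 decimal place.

4.8 weeks

A = (K − N₀)/N₀ = (44830 − 4120)/4120 = 9.8811.
Solve 44830/(1 + 9.8811·e^(−0.56t)) = 26898: 1 + 9.8811·e^(−0.56t) = 1.6667, so e^(−0.56t) = 0.0674691.
−0.56·t = ln(0.0674691) = -2.6961, so t = 2.6961/0.56 = 4.8144.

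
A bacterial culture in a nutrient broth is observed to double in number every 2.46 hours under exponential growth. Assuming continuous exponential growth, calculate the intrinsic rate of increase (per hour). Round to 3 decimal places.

r = ln(2)/t_d = 0.6931/2.46 = 0.28177.

0.282 per hour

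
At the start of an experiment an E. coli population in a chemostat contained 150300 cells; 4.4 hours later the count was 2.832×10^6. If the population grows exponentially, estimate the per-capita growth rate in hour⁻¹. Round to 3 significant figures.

From N(t) = N₀·e^(rt): e^(r·4.4) = 2.832×10^6/150300 = 18.842.
r·4.4 = ln(18.842) = 2.9361, so r = 2.9361/4.4 = 0.6673.

0.667 per hour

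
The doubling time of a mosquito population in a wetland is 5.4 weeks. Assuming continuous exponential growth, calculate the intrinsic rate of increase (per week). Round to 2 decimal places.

r = ln(2)/t_d = 0.6931/5.4 = 0.12836.

0.13 per week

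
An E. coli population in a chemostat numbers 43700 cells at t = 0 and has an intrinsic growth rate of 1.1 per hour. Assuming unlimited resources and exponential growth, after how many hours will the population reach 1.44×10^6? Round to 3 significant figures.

Set N₀·e^(rt) = 1.44×10^6: e^(1.1·t) = 1.44×10^6/43700 = 32.952.
1.1·t = ln(32.952) = 3.4951, so t = 3.4951/1.1 = 3.1773.

3.18 hours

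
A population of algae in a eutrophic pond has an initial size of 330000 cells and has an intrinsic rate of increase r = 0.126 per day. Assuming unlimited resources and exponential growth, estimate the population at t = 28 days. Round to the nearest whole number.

11238410 cells

N(t) = N₀·e^(rt) = 330000 × e^(0.126×28) = 330000 × e^3.528.
e^3.528 ≈ 34.056, so N ≈ 330000 × 34.056 = 1.123841×10^7.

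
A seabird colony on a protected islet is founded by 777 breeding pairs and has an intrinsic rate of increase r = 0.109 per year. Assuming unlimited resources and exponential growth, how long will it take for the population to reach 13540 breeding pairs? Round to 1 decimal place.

Set N₀·e^(rt) = 13540: e^(0.109·t) = 13540/777 = 17.426.
0.109·t = ln(17.426) = 2.858, so t = 2.858/0.109 = 26.22.

26.2 years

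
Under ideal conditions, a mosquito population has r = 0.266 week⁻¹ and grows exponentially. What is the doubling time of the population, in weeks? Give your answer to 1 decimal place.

Doubling time t_d = ln(2)/r = 0.6931/0.266 = 2.6058.

2.6 weeks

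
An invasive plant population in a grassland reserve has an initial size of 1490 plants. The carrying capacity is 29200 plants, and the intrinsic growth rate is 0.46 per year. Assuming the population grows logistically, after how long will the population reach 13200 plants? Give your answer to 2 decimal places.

5.94 years

A = (K − N₀)/N₀ = (29200 − 1490)/1490 = 18.597.
Solve 29200/(1 + 18.597·e^(−0.46t)) = 13200: 1 + 18.597·e^(−0.46t) = 2.2121, so e^(−0.46t) = 0.0651772.
−0.46·t = ln(0.0651772) = -2.7306, so t = 2.7306/0.46 = 5.9362.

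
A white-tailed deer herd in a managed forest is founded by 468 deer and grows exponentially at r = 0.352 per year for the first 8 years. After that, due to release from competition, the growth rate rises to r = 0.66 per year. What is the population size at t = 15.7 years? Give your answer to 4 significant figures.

Phase 1: N(8) = 468·e^(0.352×8) = 468·e^2.816 = 7820.22.
Phase 2 runs for 15.7 − 8 = 7.7 years at r = 0.66.
N(15.7) = 7820.22·e^(0.66×7.7) = 7820.22·e^5.082 = 1.259806×10^6.

1260000 deer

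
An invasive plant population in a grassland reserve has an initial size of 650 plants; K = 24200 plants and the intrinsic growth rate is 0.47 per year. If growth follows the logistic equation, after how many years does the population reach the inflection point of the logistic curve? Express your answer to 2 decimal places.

Logistic growth is fastest at N = K/2 = 12100.
A = (K − N₀)/N₀ = 36.231. Set K/(1 + A·e^(−rt)) = K/2 → A·e^(−rt) = 1.
e^(−0.47t) = 1/36.231 = 0.0276008, so t = ln(36.231)/0.47 = 3.5899/0.47 = 7.6381.

7.64 years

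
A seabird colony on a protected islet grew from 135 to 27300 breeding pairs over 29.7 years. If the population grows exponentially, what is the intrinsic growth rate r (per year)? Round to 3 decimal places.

From N(t) = N₀·e^(rt): e^(r·29.7) = 27300/135 = 202.22.
r·29.7 = ln(202.22) = 5.3094, so r = 5.3094/29.7 = 0.17877.

0.179 per year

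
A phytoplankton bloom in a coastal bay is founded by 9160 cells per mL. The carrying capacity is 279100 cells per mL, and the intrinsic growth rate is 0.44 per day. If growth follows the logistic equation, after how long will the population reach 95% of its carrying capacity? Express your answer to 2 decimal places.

14.38 days

A = (K − N₀)/N₀ = (279100 − 9160)/9160 = 29.469.
Solve 279100/(1 + 29.469·e^(−0.44t)) = 265145: 1 + 29.469·e^(−0.44t) = 1.0526, so e^(−0.44t) = 0.00178597.
−0.44·t = ln(0.00178597) = -6.3278, so t = 6.3278/0.44 = 14.381.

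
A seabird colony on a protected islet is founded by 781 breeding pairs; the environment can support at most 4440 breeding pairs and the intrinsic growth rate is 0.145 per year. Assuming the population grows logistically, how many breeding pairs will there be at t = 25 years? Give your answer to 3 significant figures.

3950 breeding pairs

A = (K − N₀)/N₀ = (4440 − 781)/781 = 4.685.
N(t) = K/(1 + A·e^(−rt)) = 4440/(1 + 4.685×e^(−0.145×25)).
e^(−3.625) = 0.026649; denominator = 1 + 4.685×0.026649 = 1.1249.
N = 4440/1.1249 = 3947.19.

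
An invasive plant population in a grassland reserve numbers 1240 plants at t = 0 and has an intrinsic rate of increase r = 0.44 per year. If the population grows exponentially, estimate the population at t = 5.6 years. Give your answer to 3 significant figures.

N(t) = N₀·e^(rt) = 1240 × e^(0.44×5.6) = 1240 × e^2.464.
e^2.464 ≈ 11.752, so N ≈ 1240 × 11.752 = 14572.1.

14600 plants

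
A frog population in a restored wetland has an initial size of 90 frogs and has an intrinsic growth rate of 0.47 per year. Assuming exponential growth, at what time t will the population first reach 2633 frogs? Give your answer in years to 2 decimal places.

Set N₀·e^(rt) = 2633: e^(0.47·t) = 2633/90 = 29.256.
0.47·t = ln(29.256) = 3.3761, so t = 3.3761/0.47 = 7.1831.

7.18 years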